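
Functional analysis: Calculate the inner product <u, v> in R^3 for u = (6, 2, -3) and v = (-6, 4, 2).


Computing the standard inner product <u, v> = sum u_i * v_i
= 6*-6 + 2*4 + -3*2
= -36 + 8 + -6
= -34

-34


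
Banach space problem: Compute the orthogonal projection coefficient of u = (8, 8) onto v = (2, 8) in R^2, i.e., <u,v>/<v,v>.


Computing <u,v> = 8*2 + 8*8 = 80
Computing <v,v> = 2^2 + 8^2 = 68
Projection coefficient = 80/68 = 1.1765

1.1765


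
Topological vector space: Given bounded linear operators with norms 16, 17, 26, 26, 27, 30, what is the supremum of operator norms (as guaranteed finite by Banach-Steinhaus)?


By the Uniform Boundedness Principle, the supremum of norms is finite.
sup_k ||T_k|| = max(16, 17, 26, 26, 27, 30) = 30

30


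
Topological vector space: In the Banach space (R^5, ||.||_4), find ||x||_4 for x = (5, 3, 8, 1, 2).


The l^4 norm = (sum |x_i|^4)^(1/4)
Sum of 4th powers = 625 + 81 + 4096 + 1 + 16 = 4819
||x||_4 = (4819)^(1/4) = 8.3318

8.3318


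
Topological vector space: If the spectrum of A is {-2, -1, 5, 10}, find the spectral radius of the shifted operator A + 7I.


Spectrum of A + 7I = {5, 6, 12, 17}
Spectral radius = max |lambda| over the shifted spectrum
= max(5, 6, 12, 17) = 17

17


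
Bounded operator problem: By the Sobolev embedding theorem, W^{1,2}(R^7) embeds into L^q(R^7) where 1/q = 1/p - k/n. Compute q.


Using the Sobolev embedding formula: 1/q = 1/p - k/n
1/q = 1/2 - 1/7 = 5/14
q = 1/(5/14) = 14/5 = 2.8000

2.8000


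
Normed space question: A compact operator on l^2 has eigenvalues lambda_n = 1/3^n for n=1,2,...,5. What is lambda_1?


The eigenvalue formula gives lambda_1 = 1/3^1
= 1/3
= 0.3333

0.3333


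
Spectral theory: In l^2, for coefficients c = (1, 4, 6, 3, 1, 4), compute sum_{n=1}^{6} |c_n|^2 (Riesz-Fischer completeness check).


sum |c_n|^2 = 1^2 + 4^2 + 6^2 + 3^2 + 1^2 + 4^2
= 1 + 16 + 36 + 9 + 1 + 16
= 79

79


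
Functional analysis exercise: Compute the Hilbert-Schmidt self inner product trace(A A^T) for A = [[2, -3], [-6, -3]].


trace(A * A^T) = sum of squares of all entries
= 2^2 + (-3)^2 + (-6)^2 + (-3)^2
= 4 + 9 + 36 + 9
= 58

58


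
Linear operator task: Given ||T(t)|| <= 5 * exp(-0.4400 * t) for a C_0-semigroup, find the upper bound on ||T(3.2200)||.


||T(3.2200)|| <= 5 * exp(-0.4400 * 3.2200)
= 5 * exp(-1.4168)
= 5 * 0.2425
= 1.2124

1.2124


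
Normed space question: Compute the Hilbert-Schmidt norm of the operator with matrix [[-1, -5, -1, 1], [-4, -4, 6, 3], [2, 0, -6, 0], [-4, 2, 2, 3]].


The Hilbert-Schmidt norm is sqrt(sum of squares of all entries).
Sum of squares = (-1)^2 + (-5)^2 + (-1)^2 + 1^2 + (-4)^2 + (-4)^2 + 6^2 + 3^2 + 2^2 + 0^2 + (-6)^2 + 0^2 + (-4)^2 + 2^2 + 2^2 + 3^2
= 1 + 25 + 1 + 1 + 16 + 16 + 36 + 9 + 4 + 0 + 36 + 0 + 16 + 4 + 4 + 9 = 178
||T||_HS = sqrt(178) = 13.3417

13.3417


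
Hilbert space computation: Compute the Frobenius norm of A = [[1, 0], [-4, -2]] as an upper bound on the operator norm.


||A||_F^2 = sum a_ij^2
= 1^2 + 0^2 + (-4)^2 + (-2)^2
= 1 + 0 + 16 + 4 = 21
||A||_F = sqrt(21) = 4.5826

4.5826


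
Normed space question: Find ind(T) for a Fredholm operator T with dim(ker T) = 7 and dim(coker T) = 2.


The Fredholm index is defined as ind(T) = dim(ker T) - dim(coker T)
= 7 - 2
= 5

5


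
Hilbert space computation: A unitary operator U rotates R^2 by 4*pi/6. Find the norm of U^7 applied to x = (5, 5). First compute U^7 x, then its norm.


U is a rotation by theta = 4*pi/6
U^7 = rotation by 7*theta = 28*pi/6 = 4*pi/6 (mod 2*pi)
cos(4*pi/6) = -0.5000, sin(4*pi/6) = 0.8660
U^7 x = (-0.5000 * 5 - 0.8660 * 5, 0.8660 * 5 + -0.5000 * 5)
= (-6.8301, 1.8301)
||U^7 x|| = sqrt((-6.8301)^2 + 1.8301^2) = sqrt(50.0000) = 7.0711

7.0711


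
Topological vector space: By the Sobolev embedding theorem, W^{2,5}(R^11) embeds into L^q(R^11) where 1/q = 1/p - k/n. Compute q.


Using the Sobolev embedding formula: 1/q = 1/p - k/n
1/q = 1/5 - 2/11 = 1/55
q = 1/(1/55) = 55

55.0000


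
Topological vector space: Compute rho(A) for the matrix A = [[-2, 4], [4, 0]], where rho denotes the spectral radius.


For a 2x2 matrix, eigenvalues satisfy lambda^2 - (trace)*lambda + det = 0
trace = -2 + 0 = -2
det = -2*0 - 4*4 = -16
discriminant = (-2)^2 - 4*(-16) = 68
spectral radius = max |eigenvalue| = 5.1231

5.1231


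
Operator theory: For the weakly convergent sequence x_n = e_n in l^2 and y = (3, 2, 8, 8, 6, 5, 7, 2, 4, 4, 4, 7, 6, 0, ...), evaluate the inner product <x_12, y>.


x_12 = e_12 is the standard basis vector with 1 in position 12.
<x_12, y> = y_12 = 7
As n -> infinity, <x_n, y> -> 0, confirming weak convergence of (x_n) to 0.

7


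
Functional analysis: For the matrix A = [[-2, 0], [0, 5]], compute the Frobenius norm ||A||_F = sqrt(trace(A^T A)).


||A||_F^2 = sum a_ij^2
= (-2)^2 + 0^2 + 0^2 + 5^2
= 4 + 0 + 0 + 25 = 29
||A||_F = sqrt(29) = 5.3852

5.3852


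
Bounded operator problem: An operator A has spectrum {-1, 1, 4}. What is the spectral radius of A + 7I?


Spectrum of A + 7I = {6, 8, 11}
Spectral radius = max |lambda| over the shifted spectrum
= max(6, 8, 11) = 11

11


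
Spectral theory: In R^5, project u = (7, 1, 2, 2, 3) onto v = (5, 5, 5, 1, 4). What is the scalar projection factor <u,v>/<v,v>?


Computing <u,v> = 7*5 + 1*5 + 2*5 + 2*1 + 3*4 = 64
Computing <v,v> = 5^2 + 5^2 + 5^2 + 1^2 + 4^2 = 92
Projection coefficient = 64/92 = 0.6957

0.6957


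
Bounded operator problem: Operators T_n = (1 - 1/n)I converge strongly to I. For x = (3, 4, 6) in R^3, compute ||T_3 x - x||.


T_3 x - x = (1 - 1/3)x - x = -x/3
||x|| = sqrt(61) = 7.8102
||T_3 x - x|| = ||x||/3 = 7.8102/3 = 2.6034

2.6034


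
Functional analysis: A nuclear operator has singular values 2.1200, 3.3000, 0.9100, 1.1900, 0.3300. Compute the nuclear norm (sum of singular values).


The nuclear norm is the sum of all singular values.
||T||_1 = 2.1200 + 3.3000 + 0.9100 + 1.1900 + 0.3300
= 7.8500

7.8500


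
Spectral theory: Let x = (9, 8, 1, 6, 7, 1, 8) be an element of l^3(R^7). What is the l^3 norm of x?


The l^3 norm = (sum |x_i|^3)^(1/3)
Sum of 3th powers = 729 + 512 + 1 + 216 + 343 + 1 + 512 = 2314
||x||_3 = (2314)^(1/3) = 13.2268

13.2268


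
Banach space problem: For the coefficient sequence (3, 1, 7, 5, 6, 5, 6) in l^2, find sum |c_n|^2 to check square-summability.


sum |c_n|^2 = 3^2 + 1^2 + 7^2 + 5^2 + 6^2 + 5^2 + 6^2
= 9 + 1 + 49 + 25 + 36 + 25 + 36
= 181

181


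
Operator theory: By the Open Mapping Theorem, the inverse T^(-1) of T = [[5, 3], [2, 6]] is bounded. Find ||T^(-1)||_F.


det(T) = 5*6 - 3*2 = 24
T^(-1) = (1/24) * [[6, -3], [-2, 5]] = [[0.2500, -0.1250], [-0.0833, 0.2083]]
||T^(-1)||_F^2 = 0.2500^2 + (-0.1250)^2 + (-0.0833)^2 + 0.2083^2 = 0.1285
||T^(-1)||_F = sqrt(0.1285) = 0.3584

0.3584


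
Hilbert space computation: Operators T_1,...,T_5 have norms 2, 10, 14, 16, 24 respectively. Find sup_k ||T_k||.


By the Uniform Boundedness Principle, the supremum of norms is finite.
sup_k ||T_k|| = max(2, 10, 14, 16, 24) = 24

24


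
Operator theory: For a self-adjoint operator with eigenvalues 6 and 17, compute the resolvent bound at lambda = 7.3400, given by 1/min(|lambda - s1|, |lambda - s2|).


dist(7.3400, {6, 17}) = min(|7.3400 - 6|, |7.3400 - 17|)
= min(1.3400, 9.6600) = 1.3400
Resolvent bound = 1/1.3400 = 0.7463

0.7463


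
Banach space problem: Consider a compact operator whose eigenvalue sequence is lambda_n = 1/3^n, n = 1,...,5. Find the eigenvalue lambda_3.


The eigenvalue formula gives lambda_3 = 1/3^3
= 1/27
= 0.0370

0.0370


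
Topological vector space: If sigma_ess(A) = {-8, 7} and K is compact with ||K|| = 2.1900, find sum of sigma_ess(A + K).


By Weyl's theorem, the essential spectrum is invariant under compact perturbations.
sigma_ess(A + K) = sigma_ess(A) = {-8, 7}
Sum = -8 + 7 = -1

-1


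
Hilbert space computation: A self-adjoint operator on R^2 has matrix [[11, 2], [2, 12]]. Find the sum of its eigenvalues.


For a self-adjoint (symmetric) matrix, the eigenvalues are real.
The sum of eigenvalues equals the trace of the matrix.
trace = 11 + 12 = 23

23


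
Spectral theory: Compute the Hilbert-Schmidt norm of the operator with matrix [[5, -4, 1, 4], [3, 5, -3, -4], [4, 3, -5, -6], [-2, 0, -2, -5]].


The Hilbert-Schmidt norm is sqrt(sum of squares of all entries).
Sum of squares = 5^2 + (-4)^2 + 1^2 + 4^2 + 3^2 + 5^2 + (-3)^2 + (-4)^2 + 4^2 + 3^2 + (-5)^2 + (-6)^2 + (-2)^2 + 0^2 + (-2)^2 + (-5)^2
= 25 + 16 + 1 + 16 + 9 + 25 + 9 + 16 + 16 + 9 + 25 + 36 + 4 + 0 + 4 + 25 = 236
||T||_HS = sqrt(236) = 15.3623

15.3623


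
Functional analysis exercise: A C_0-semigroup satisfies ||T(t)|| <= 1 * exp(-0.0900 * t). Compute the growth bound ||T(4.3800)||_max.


||T(4.3800)|| <= 1 * exp(-0.0900 * 4.3800)
= 1 * exp(-0.3942)
= 1 * 0.6742
= 0.6742

0.6742


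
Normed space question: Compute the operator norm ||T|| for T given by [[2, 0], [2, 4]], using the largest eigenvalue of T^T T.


A^T A = [[8, 8], [8, 16]]
trace(A^T A) = 24, det(A^T A) = 64
discriminant = 24^2 - 4*64 = 320
Largest eigenvalue of A^T A = (trace + sqrt(disc))/2 = 20.9443
||T|| = sqrt(20.9443) = 4.5765

4.5765


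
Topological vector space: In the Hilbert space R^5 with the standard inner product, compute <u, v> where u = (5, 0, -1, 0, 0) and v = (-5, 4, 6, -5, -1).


Computing the standard inner product <u, v> = sum u_i * v_i
= 5*-5 + 0*4 + -1*6 + 0*-5 + 0*-1
= -25 + 0 + -6 + 0 + 0
= -31

-31


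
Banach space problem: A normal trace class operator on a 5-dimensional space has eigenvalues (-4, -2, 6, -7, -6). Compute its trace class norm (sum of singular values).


For a normal operator, singular values equal |eigenvalues|.
Trace norm = sum |lambda_i| = 4 + 2 + 6 + 7 + 6
= 25

25


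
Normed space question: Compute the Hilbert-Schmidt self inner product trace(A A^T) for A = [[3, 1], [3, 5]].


trace(A * A^T) = sum of squares of all entries
= 3^2 + 1^2 + 3^2 + 5^2
= 9 + 1 + 9 + 25
= 44

44


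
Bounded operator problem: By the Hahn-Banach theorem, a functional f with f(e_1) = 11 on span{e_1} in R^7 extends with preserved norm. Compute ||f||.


The norm of f is given by ||f|| = sup_{||x||=1} |f(x)|.
On span{e_1}, ||e_1|| = 1, so ||f|| = |f(e_1)| / ||e_1||
= |11| / 1 = 11.0000

11.0000


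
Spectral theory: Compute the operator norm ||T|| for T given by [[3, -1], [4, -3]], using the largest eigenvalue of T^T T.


A^T A = [[25, -15], [-15, 10]]
trace(A^T A) = 35, det(A^T A) = 25
discriminant = 35^2 - 4*25 = 1125
Largest eigenvalue of A^T A = (trace + sqrt(disc))/2 = 34.2705
||T|| = sqrt(34.2705) = 5.8541

5.8541


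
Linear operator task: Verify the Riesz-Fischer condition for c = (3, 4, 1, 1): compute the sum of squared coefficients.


sum |c_n|^2 = 3^2 + 4^2 + 1^2 + 1^2
= 9 + 16 + 1 + 1
= 27

27


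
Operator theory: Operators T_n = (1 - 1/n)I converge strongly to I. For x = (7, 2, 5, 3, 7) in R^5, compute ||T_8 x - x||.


T_8 x - x = (1 - 1/8)x - x = -x/8
||x|| = sqrt(136) = 11.6619
||T_8 x - x|| = ||x||/8 = 11.6619/8 = 1.4577

1.4577


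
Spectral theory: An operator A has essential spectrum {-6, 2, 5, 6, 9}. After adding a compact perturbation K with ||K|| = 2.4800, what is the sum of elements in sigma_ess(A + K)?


By Weyl's theorem, the essential spectrum is invariant under compact perturbations.
sigma_ess(A + K) = sigma_ess(A) = {-6, 2, 5, 6, 9}
Sum = -6 + 2 + 5 + 6 + 9 = 16

16


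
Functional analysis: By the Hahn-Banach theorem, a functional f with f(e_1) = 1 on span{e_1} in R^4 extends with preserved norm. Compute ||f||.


The norm of f is given by ||f|| = sup_{||x||=1} |f(x)|.
On span{e_1}, ||e_1|| = 1, so ||f|| = |f(e_1)| / ||e_1||
= |1| / 1 = 1.0000

1.0000


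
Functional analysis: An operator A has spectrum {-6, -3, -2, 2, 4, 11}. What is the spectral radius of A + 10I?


Spectrum of A + 10I = {4, 7, 8, 12, 14, 21}
Spectral radius = max |lambda| over the shifted spectrum
= max(4, 7, 8, 12, 14, 21) = 21

21


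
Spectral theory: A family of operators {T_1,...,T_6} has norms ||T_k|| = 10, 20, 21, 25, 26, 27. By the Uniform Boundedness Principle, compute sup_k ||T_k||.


By the Uniform Boundedness Principle, the supremum of norms is finite.
sup_k ||T_k|| = max(10, 20, 21, 25, 26, 27) = 27

27


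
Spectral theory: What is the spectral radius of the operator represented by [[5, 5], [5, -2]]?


For a 2x2 matrix, eigenvalues satisfy lambda^2 - (trace)*lambda + det = 0
trace = 5 + -2 = 3
det = 5*-2 - 5*5 = -35
discriminant = 3^2 - 4*(-35) = 149
spectral radius = max |eigenvalue| = 7.6033

7.6033


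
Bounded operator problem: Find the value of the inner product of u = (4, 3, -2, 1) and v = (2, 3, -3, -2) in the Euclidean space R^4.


Computing the standard inner product <u, v> = sum u_i * v_i
= 4*2 + 3*3 + -2*-3 + 1*-2
= 8 + 9 + 6 + -2
= 21

21


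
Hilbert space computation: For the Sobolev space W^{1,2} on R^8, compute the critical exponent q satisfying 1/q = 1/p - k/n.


Using the Sobolev embedding formula: 1/q = 1/p - k/n
1/q = 1/2 - 1/8 = 3/8
q = 1/(3/8) = 8/3 = 2.6667

2.6667


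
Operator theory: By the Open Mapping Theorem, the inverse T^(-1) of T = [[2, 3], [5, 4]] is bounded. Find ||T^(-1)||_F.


det(T) = 2*4 - 3*5 = -7
T^(-1) = (1/-7) * [[4, -3], [-5, 2]] = [[-0.5714, 0.4286], [0.7143, -0.2857]]
||T^(-1)||_F^2 = (-0.5714)^2 + 0.4286^2 + 0.7143^2 + (-0.2857)^2 = 1.1020
||T^(-1)||_F = sqrt(1.1020) = 1.0498

1.0498


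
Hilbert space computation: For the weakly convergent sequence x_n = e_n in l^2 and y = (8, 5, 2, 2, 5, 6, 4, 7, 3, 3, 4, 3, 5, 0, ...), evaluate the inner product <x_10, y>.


x_10 = e_10 is the standard basis vector with 1 in position 10.
<x_10, y> = y_10 = 3
As n -> infinity, <x_n, y> -> 0, confirming weak convergence of (x_n) to 0.

3


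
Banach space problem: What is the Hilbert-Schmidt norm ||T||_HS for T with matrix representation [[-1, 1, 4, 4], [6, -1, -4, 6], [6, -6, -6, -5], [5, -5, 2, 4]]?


The Hilbert-Schmidt norm is sqrt(sum of squares of all entries).
Sum of squares = (-1)^2 + 1^2 + 4^2 + 4^2 + 6^2 + (-1)^2 + (-4)^2 + 6^2 + 6^2 + (-6)^2 + (-6)^2 + (-5)^2 + 5^2 + (-5)^2 + 2^2 + 4^2
= 1 + 1 + 16 + 16 + 36 + 1 + 16 + 36 + 36 + 36 + 36 + 25 + 25 + 25 + 4 + 16 = 326
||T||_HS = sqrt(326) = 18.0555

18.0555


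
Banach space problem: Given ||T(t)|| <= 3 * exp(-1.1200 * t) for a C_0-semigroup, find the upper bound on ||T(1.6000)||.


||T(1.6000)|| <= 3 * exp(-1.1200 * 1.6000)
= 3 * exp(-1.7920)
= 3 * 0.1666
= 0.4999

0.4999


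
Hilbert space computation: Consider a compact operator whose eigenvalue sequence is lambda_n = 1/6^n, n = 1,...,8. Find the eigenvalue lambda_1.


The eigenvalue formula gives lambda_1 = 1/6^1
= 1/6
= 0.1667

0.1667


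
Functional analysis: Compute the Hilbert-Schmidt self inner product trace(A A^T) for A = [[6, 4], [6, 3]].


trace(A * A^T) = sum of squares of all entries
= 6^2 + 4^2 + 6^2 + 3^2
= 36 + 16 + 36 + 9
= 97

97


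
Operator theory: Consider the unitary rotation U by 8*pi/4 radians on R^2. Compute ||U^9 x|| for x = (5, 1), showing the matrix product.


U is a rotation by theta = 8*pi/4
U^9 = rotation by 9*theta = 72*pi/4 = 0*pi/4 (mod 2*pi)
cos(0*pi/4) = 1.0000, sin(0*pi/4) = 0.0000
U^9 x = (1.0000 * 5 - 0.0000 * 1, 0.0000 * 5 + 1.0000 * 1)
= (5.0000, 1.0000)
||U^9 x|| = sqrt(5.0000^2 + 1.0000^2) = sqrt(26.0000) = 5.0990

5.0990


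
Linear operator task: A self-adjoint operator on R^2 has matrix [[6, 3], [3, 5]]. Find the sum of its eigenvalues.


For a self-adjoint (symmetric) matrix, the eigenvalues are real.
The sum of eigenvalues equals the trace of the matrix.
trace = 6 + 5 = 11

11


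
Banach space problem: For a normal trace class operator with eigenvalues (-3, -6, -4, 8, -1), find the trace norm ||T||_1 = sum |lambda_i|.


For a normal operator, singular values equal |eigenvalues|.
Trace norm = sum |lambda_i| = 3 + 6 + 4 + 8 + 1
= 22

22


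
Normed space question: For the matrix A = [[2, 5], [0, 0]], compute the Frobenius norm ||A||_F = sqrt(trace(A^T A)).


||A||_F^2 = sum a_ij^2
= 2^2 + 5^2 + 0^2 + 0^2
= 4 + 25 + 0 + 0 = 29
||A||_F = sqrt(29) = 5.3852

5.3852


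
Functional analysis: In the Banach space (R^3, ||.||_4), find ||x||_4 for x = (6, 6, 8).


The l^4 norm = (sum |x_i|^4)^(1/4)
Sum of 4th powers = 1296 + 1296 + 4096 = 6688
||x||_4 = (6688)^(1/4) = 9.0432

9.0432


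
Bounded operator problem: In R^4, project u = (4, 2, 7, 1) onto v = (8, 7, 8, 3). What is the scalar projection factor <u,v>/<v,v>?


Computing <u,v> = 4*8 + 2*7 + 7*8 + 1*3 = 105
Computing <v,v> = 8^2 + 7^2 + 8^2 + 3^2 = 186
Projection coefficient = 105/186 = 0.5645

0.5645


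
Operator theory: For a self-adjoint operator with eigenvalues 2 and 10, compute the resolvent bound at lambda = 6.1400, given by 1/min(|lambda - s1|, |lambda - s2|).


dist(6.1400, {2, 10}) = min(|6.1400 - 2|, |6.1400 - 10|)
= min(4.1400, 3.8600) = 3.8600
Resolvent bound = 1/3.8600 = 0.2591

0.2591


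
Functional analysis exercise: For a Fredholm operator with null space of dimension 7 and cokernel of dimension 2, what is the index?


The Fredholm index is defined as ind(T) = dim(ker T) - dim(coker T)
= 7 - 2
= 5

5


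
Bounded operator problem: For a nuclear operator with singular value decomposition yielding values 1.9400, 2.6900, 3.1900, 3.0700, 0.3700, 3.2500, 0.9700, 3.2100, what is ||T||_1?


The nuclear norm is the sum of all singular values.
||T||_1 = 1.9400 + 2.6900 + 3.1900 + 3.0700 + 0.3700 + 3.2500 + 0.9700 + 3.2100
= 18.6900

18.6900


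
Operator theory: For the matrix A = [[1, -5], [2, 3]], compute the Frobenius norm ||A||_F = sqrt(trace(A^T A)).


||A||_F^2 = sum a_ij^2
= 1^2 + (-5)^2 + 2^2 + 3^2
= 1 + 25 + 4 + 9 = 39
||A||_F = sqrt(39) = 6.2450

6.2450


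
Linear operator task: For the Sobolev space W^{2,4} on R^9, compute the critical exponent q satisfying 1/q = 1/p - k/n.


Using the Sobolev embedding formula: 1/q = 1/p - k/n
1/q = 1/4 - 2/9 = 1/36
q = 1/(1/36) = 36

36.0000


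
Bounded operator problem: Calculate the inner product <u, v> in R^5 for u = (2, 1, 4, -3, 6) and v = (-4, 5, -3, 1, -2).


Computing the standard inner product <u, v> = sum u_i * v_i
= 2*-4 + 1*5 + 4*-3 + -3*1 + 6*-2
= -8 + 5 + -12 + -3 + -12
= -30

-30


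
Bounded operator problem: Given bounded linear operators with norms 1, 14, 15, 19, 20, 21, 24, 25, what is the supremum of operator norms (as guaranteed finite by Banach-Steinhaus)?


By the Uniform Boundedness Principle, the supremum of norms is finite.
sup_k ||T_k|| = max(1, 14, 15, 19, 20, 21, 24, 25) = 25

25


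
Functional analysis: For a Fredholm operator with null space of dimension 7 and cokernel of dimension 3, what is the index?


The Fredholm index is defined as ind(T) = dim(ker T) - dim(coker T)
= 7 - 3
= 4

4


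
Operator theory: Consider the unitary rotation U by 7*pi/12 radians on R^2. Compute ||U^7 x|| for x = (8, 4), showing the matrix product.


U is a rotation by theta = 7*pi/12
U^7 = rotation by 7*theta = 49*pi/12 = 1*pi/12 (mod 2*pi)
cos(1*pi/12) = 0.9659, sin(1*pi/12) = 0.2588
U^7 x = (0.9659 * 8 - 0.2588 * 4, 0.2588 * 8 + 0.9659 * 4)
= (6.6921, 5.9343)
||U^7 x|| = sqrt(6.6921^2 + 5.9343^2) = sqrt(80.0000) = 8.9443

8.9443


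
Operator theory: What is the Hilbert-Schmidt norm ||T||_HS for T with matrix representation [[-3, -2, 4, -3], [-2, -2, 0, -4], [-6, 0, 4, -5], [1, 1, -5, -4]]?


The Hilbert-Schmidt norm is sqrt(sum of squares of all entries).
Sum of squares = (-3)^2 + (-2)^2 + 4^2 + (-3)^2 + (-2)^2 + (-2)^2 + 0^2 + (-4)^2 + (-6)^2 + 0^2 + 4^2 + (-5)^2 + 1^2 + 1^2 + (-5)^2 + (-4)^2
= 9 + 4 + 16 + 9 + 4 + 4 + 0 + 16 + 36 + 0 + 16 + 25 + 1 + 1 + 25 + 16 = 182
||T||_HS = sqrt(182) = 13.4907

13.4907


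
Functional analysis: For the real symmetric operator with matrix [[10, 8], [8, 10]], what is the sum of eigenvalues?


For a self-adjoint (symmetric) matrix, the eigenvalues are real.
The sum of eigenvalues equals the trace of the matrix.
trace = 10 + 10 = 20

20


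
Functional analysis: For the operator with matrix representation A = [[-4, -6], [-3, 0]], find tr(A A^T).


trace(A * A^T) = sum of squares of all entries
= (-4)^2 + (-6)^2 + (-3)^2 + 0^2
= 16 + 36 + 9 + 0
= 61

61


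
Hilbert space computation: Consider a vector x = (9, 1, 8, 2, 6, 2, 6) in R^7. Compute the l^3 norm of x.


The l^3 norm = (sum |x_i|^3)^(1/3)
Sum of 3th powers = 729 + 1 + 512 + 8 + 216 + 8 + 216 = 1690
||x||_3 = (1690)^(1/3) = 11.9114

11.9114


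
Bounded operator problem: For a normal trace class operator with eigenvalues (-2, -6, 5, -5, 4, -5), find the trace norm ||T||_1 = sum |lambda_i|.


For a normal operator, singular values equal |eigenvalues|.
Trace norm = sum |lambda_i| = 2 + 6 + 5 + 5 + 4 + 5
= 27

27


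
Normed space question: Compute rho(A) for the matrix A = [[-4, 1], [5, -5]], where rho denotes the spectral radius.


For a 2x2 matrix, eigenvalues satisfy lambda^2 - (trace)*lambda + det = 0
trace = -4 + -5 = -9
det = -4*-5 - 1*5 = 15
discriminant = (-9)^2 - 4*(15) = 21
spectral radius = max |eigenvalue| = 6.7913

6.7913


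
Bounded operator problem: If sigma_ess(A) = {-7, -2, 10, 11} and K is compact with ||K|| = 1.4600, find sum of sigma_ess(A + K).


By Weyl's theorem, the essential spectrum is invariant under compact perturbations.
sigma_ess(A + K) = sigma_ess(A) = {-7, -2, 10, 11}
Sum = -7 + -2 + 10 + 11 = 12

12


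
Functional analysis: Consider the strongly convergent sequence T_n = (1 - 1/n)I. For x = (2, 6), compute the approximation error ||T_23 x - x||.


T_23 x - x = (1 - 1/23)x - x = -x/23
||x|| = sqrt(40) = 6.3246
||T_23 x - x|| = ||x||/23 = 6.3246/23 = 0.2750

0.2750


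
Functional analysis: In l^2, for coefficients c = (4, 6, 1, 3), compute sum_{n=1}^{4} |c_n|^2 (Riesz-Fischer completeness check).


sum |c_n|^2 = 4^2 + 6^2 + 1^2 + 3^2
= 16 + 36 + 1 + 9
= 62

62


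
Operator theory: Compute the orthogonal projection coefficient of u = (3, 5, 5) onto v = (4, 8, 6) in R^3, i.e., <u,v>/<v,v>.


Computing <u,v> = 3*4 + 5*8 + 5*6 = 82
Computing <v,v> = 4^2 + 8^2 + 6^2 = 116
Projection coefficient = 82/116 = 0.7069

0.7069


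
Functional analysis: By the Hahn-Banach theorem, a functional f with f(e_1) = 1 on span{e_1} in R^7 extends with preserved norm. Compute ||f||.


The norm of f is given by ||f|| = sup_{||x||=1} |f(x)|.
On span{e_1}, ||e_1|| = 1, so ||f|| = |f(e_1)| / ||e_1||
= |1| / 1 = 1.0000

1.0000


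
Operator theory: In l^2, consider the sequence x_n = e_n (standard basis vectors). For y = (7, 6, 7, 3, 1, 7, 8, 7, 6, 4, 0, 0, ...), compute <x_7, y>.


x_7 = e_7 is the standard basis vector with 1 in position 7.
<x_7, y> = y_7 = 8
As n -> infinity, <x_n, y> -> 0, confirming weak convergence of (x_n) to 0.

8


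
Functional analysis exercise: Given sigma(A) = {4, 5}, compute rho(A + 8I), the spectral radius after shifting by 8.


Spectrum of A + 8I = {12, 13}
Spectral radius = max |lambda| over the shifted spectrum
= max(12, 13) = 13

13


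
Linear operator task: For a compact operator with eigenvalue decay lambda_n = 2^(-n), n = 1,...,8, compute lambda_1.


The eigenvalue formula gives lambda_1 = 1/2^1
= 1/2
= 0.5000

0.5000


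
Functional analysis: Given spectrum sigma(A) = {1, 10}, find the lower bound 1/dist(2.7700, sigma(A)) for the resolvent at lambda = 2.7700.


dist(2.7700, {1, 10}) = min(|2.7700 - 1|, |2.7700 - 10|)
= min(1.7700, 7.2300) = 1.7700
Resolvent bound = 1/1.7700 = 0.5650

0.5650


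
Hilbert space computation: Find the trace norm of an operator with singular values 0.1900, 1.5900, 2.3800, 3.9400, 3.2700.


The nuclear norm is the sum of all singular values.
||T||_1 = 0.1900 + 1.5900 + 2.3800 + 3.9400 + 3.2700
= 11.3700

11.3700


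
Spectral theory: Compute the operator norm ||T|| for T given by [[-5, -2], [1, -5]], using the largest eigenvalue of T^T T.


A^T A = [[26, 5], [5, 29]]
trace(A^T A) = 55, det(A^T A) = 729
discriminant = 55^2 - 4*729 = 109
Largest eigenvalue of A^T A = (trace + sqrt(disc))/2 = 32.7202
||T|| = sqrt(32.7202) = 5.7202

5.7202


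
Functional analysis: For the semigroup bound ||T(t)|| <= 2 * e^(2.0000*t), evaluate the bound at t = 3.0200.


||T(3.0200)|| <= 2 * exp(2.0000 * 3.0200)
= 2 * exp(6.0400)
= 2 * 419.8930
= 839.7861

839.7861


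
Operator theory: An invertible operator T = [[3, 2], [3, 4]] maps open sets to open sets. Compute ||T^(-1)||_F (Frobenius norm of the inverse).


det(T) = 3*4 - 2*3 = 6
T^(-1) = (1/6) * [[4, -2], [-3, 3]] = [[0.6667, -0.3333], [-0.5000, 0.5000]]
||T^(-1)||_F^2 = 0.6667^2 + (-0.3333)^2 + (-0.5000)^2 + 0.5000^2 = 1.0556
||T^(-1)||_F = sqrt(1.0556) = 1.0274

1.0274


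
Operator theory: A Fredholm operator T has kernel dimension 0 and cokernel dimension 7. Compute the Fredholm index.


The Fredholm index is defined as ind(T) = dim(ker T) - dim(coker T)
= 0 - 7
= -7

-7


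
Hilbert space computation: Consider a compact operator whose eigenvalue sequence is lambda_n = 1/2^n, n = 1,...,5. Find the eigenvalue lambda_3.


The eigenvalue formula gives lambda_3 = 1/2^3
= 1/8
= 0.1250

0.1250


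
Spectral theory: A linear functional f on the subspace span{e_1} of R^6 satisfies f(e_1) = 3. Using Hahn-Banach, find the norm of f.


The norm of f is given by ||f|| = sup_{||x||=1} |f(x)|.
On span{e_1}, ||e_1|| = 1, so ||f|| = |f(e_1)| / ||e_1||
= |3| / 1 = 3.0000

3.0000


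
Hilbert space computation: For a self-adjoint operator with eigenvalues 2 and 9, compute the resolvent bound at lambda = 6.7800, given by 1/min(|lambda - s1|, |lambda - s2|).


dist(6.7800, {2, 9}) = min(|6.7800 - 2|, |6.7800 - 9|)
= min(4.7800, 2.2200) = 2.2200
Resolvent bound = 1/2.2200 = 0.4505

0.4505


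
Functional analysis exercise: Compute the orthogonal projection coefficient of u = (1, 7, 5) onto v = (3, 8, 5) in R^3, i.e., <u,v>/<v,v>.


Computing <u,v> = 1*3 + 7*8 + 5*5 = 84
Computing <v,v> = 3^2 + 8^2 + 5^2 = 98
Projection coefficient = 84/98 = 0.8571

0.8571


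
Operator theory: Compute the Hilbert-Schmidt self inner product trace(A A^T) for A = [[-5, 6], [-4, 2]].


trace(A * A^T) = sum of squares of all entries
= (-5)^2 + 6^2 + (-4)^2 + 2^2
= 25 + 36 + 16 + 4
= 81

81


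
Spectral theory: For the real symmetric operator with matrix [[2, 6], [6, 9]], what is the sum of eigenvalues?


For a self-adjoint (symmetric) matrix, the eigenvalues are real.
The sum of eigenvalues equals the trace of the matrix.
trace = 2 + 9 = 11

11


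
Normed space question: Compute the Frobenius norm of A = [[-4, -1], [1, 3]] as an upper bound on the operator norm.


||A||_F^2 = sum a_ij^2
= (-4)^2 + (-1)^2 + 1^2 + 3^2
= 16 + 1 + 1 + 9 = 27
||A||_F = sqrt(27) = 5.1962

5.1962


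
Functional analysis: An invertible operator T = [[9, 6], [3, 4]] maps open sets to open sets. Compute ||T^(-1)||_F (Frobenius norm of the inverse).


det(T) = 9*4 - 6*3 = 18
T^(-1) = (1/18) * [[4, -6], [-3, 9]] = [[0.2222, -0.3333], [-0.1667, 0.5000]]
||T^(-1)||_F^2 = 0.2222^2 + (-0.3333)^2 + (-0.1667)^2 + 0.5000^2 = 0.4383
||T^(-1)||_F = sqrt(0.4383) = 0.6620

0.6620


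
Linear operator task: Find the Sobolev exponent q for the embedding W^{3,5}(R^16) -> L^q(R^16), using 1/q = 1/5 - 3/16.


Using the Sobolev embedding formula: 1/q = 1/p - k/n
1/q = 1/5 - 3/16 = 1/80
q = 1/(1/80) = 80

80.0000


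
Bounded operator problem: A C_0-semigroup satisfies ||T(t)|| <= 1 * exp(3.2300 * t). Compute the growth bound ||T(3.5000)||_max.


||T(3.5000)|| <= 1 * exp(3.2300 * 3.5000)
= 1 * exp(11.3050)
= 1 * 81226.7577
= 81226.7577

81226.7577


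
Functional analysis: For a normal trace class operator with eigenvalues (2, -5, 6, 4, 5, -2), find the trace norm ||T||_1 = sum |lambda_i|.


For a normal operator, singular values equal |eigenvalues|.
Trace norm = sum |lambda_i| = 2 + 5 + 6 + 4 + 5 + 2
= 24

24


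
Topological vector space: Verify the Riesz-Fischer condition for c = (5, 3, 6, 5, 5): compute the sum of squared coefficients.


sum |c_n|^2 = 5^2 + 3^2 + 6^2 + 5^2 + 5^2
= 25 + 9 + 36 + 25 + 25
= 120

120


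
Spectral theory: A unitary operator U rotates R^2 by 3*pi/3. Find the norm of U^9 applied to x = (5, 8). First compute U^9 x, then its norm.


U is a rotation by theta = 3*pi/3
U^9 = rotation by 9*theta = 27*pi/3 = 3*pi/3 (mod 2*pi)
cos(3*pi/3) = -1.0000, sin(3*pi/3) = 0.0000
U^9 x = (-1.0000 * 5 - 0.0000 * 8, 0.0000 * 5 + -1.0000 * 8)
= (-5.0000, -8.0000)
||U^9 x|| = sqrt((-5.0000)^2 + (-8.0000)^2) = sqrt(89.0000) = 9.4340

9.4340


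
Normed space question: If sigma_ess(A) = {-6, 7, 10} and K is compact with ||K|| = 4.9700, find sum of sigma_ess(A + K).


By Weyl's theorem, the essential spectrum is invariant under compact perturbations.
sigma_ess(A + K) = sigma_ess(A) = {-6, 7, 10}
Sum = -6 + 7 + 10 = 11

11


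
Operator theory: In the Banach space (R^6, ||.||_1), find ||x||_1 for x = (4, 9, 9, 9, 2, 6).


The l^1 norm equals the sum of absolute values of all components.
||x||_1 = 4 + 9 + 9 + 9 + 2 + 6
= 39

39.0000


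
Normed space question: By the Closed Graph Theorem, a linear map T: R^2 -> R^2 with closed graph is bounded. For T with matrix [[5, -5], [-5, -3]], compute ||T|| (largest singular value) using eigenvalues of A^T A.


A^T A = [[50, -10], [-10, 34]]
trace(A^T A) = 84, det(A^T A) = 1600
discriminant = 84^2 - 4*1600 = 656
Largest eigenvalue of A^T A = (trace + sqrt(disc))/2 = 54.8062
||T|| = sqrt(54.8062) = 7.4031

7.4031


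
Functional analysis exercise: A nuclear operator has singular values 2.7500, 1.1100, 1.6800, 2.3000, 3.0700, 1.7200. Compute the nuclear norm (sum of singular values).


The nuclear norm is the sum of all singular values.
||T||_1 = 2.7500 + 1.1100 + 1.6800 + 2.3000 + 3.0700 + 1.7200
= 12.6300

12.6300


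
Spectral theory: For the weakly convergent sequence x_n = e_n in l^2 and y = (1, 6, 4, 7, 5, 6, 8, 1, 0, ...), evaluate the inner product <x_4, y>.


x_4 = e_4 is the standard basis vector with 1 in position 4.
<x_4, y> = y_4 = 7
As n -> infinity, <x_n, y> -> 0, confirming weak convergence of (x_n) to 0.

7


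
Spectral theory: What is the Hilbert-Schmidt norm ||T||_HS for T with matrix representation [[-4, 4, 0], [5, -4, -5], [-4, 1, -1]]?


The Hilbert-Schmidt norm is sqrt(sum of squares of all entries).
Sum of squares = (-4)^2 + 4^2 + 0^2 + 5^2 + (-4)^2 + (-5)^2 + (-4)^2 + 1^2 + (-1)^2
= 16 + 16 + 0 + 25 + 16 + 25 + 16 + 1 + 1 = 116
||T||_HS = sqrt(116) = 10.7703

10.7703


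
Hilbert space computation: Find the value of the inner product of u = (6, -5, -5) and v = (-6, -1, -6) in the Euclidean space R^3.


Computing the standard inner product <u, v> = sum u_i * v_i
= 6*-6 + -5*-1 + -5*-6
= -36 + 5 + 30
= -1

-1


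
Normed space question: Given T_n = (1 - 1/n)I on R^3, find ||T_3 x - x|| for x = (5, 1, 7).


T_3 x - x = (1 - 1/3)x - x = -x/3
||x|| = sqrt(75) = 8.6603
||T_3 x - x|| = ||x||/3 = 8.6603/3 = 2.8868

2.8868


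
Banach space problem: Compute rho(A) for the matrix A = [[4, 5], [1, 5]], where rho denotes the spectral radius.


For a 2x2 matrix, eigenvalues satisfy lambda^2 - (trace)*lambda + det = 0
trace = 4 + 5 = 9
det = 4*5 - 5*1 = 15
discriminant = 9^2 - 4*(15) = 21
spectral radius = max |eigenvalue| = 6.7913

6.7913


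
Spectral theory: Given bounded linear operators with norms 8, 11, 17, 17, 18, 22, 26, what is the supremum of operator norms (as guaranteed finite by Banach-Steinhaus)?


By the Uniform Boundedness Principle, the supremum of norms is finite.
sup_k ||T_k|| = max(8, 11, 17, 17, 18, 22, 26) = 26

26


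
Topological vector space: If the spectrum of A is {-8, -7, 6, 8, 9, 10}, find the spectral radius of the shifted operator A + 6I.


Spectrum of A + 6I = {-2, -1, 12, 14, 15, 16}
Spectral radius = max |lambda| over the shifted spectrum
= max(2, 1, 12, 14, 15, 16) = 16

16


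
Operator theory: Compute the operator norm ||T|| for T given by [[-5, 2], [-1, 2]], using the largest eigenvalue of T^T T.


A^T A = [[26, -12], [-12, 8]]
trace(A^T A) = 34, det(A^T A) = 64
discriminant = 34^2 - 4*64 = 900
Largest eigenvalue of A^T A = (trace + sqrt(disc))/2 = 32.0000
||T|| = sqrt(32.0000) = 5.6569

5.6569


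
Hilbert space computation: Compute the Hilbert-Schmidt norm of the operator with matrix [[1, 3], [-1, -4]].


The Hilbert-Schmidt norm is sqrt(sum of squares of all entries).
Sum of squares = 1^2 + 3^2 + (-1)^2 + (-4)^2
= 1 + 9 + 1 + 16 = 27
||T||_HS = sqrt(27) = 5.1962

5.1962


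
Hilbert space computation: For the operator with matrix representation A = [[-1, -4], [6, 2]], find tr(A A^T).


trace(A * A^T) = sum of squares of all entries
= (-1)^2 + (-4)^2 + 6^2 + 2^2
= 1 + 16 + 36 + 4
= 57

57


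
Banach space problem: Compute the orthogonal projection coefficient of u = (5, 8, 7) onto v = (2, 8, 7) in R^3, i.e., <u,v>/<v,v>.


Computing <u,v> = 5*2 + 8*8 + 7*7 = 123
Computing <v,v> = 2^2 + 8^2 + 7^2 = 117
Projection coefficient = 123/117 = 1.0513

1.0513


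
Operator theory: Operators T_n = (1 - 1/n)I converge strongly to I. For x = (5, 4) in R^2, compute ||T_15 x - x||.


T_15 x - x = (1 - 1/15)x - x = -x/15
||x|| = sqrt(41) = 6.4031
||T_15 x - x|| = ||x||/15 = 6.4031/15 = 0.4269

0.4269


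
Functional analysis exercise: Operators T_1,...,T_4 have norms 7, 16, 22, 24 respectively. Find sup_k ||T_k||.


By the Uniform Boundedness Principle, the supremum of norms is finite.
sup_k ||T_k|| = max(7, 16, 22, 24) = 24

24


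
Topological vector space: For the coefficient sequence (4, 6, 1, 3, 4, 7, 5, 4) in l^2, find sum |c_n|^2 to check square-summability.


sum |c_n|^2 = 4^2 + 6^2 + 1^2 + 3^2 + 4^2 + 7^2 + 5^2 + 4^2
= 16 + 36 + 1 + 9 + 16 + 49 + 25 + 16
= 168

168


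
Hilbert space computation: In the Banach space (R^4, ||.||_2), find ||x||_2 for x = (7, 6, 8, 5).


The l^2 norm = (sum |x_i|^2)^(1/2)
Sum of 2th powers = 49 + 36 + 64 + 25 = 174
||x||_2 = (174)^(1/2) = 13.1909

13.1909


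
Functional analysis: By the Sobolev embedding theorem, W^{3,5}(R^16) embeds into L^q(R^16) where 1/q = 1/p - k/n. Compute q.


Using the Sobolev embedding formula: 1/q = 1/p - k/n
1/q = 1/5 - 3/16 = 1/80
q = 1/(1/80) = 80

80.0000


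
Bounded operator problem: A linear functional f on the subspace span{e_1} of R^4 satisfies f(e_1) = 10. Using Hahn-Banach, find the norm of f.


The norm of f is given by ||f|| = sup_{||x||=1} |f(x)|.
On span{e_1}, ||e_1|| = 1, so ||f|| = |f(e_1)| / ||e_1||
= |10| / 1 = 10.0000

10.0000


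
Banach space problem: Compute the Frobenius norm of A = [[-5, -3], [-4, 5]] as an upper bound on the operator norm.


||A||_F^2 = sum a_ij^2
= (-5)^2 + (-3)^2 + (-4)^2 + 5^2
= 25 + 9 + 16 + 25 = 75
||A||_F = sqrt(75) = 8.6603

8.6603


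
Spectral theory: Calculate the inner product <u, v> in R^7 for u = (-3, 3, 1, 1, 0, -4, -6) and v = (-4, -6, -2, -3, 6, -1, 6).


Computing the standard inner product <u, v> = sum u_i * v_i
= -3*-4 + 3*-6 + 1*-2 + 1*-3 + 0*6 + -4*-1 + -6*6
= 12 + -18 + -2 + -3 + 0 + 4 + -36
= -43

-43


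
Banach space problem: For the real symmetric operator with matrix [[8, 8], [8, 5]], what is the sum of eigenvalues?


For a self-adjoint (symmetric) matrix, the eigenvalues are real.
The sum of eigenvalues equals the trace of the matrix.
trace = 8 + 5 = 13

13


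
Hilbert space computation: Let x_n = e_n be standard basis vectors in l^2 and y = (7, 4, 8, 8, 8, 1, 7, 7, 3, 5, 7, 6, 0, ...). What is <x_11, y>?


x_11 = e_11 is the standard basis vector with 1 in position 11.
<x_11, y> = y_11 = 7
As n -> infinity, <x_n, y> -> 0, confirming weak convergence of (x_n) to 0.

7


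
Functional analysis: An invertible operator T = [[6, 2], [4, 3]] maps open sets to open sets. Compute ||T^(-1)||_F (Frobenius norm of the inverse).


det(T) = 6*3 - 2*4 = 10
T^(-1) = (1/10) * [[3, -2], [-4, 6]] = [[0.3000, -0.2000], [-0.4000, 0.6000]]
||T^(-1)||_F^2 = 0.3000^2 + (-0.2000)^2 + (-0.4000)^2 + 0.6000^2 = 0.6500
||T^(-1)||_F = sqrt(0.6500) = 0.8062

0.8062


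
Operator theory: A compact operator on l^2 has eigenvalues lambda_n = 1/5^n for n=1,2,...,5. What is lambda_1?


The eigenvalue formula gives lambda_1 = 1/5^1
= 1/5
= 0.2000

0.2000


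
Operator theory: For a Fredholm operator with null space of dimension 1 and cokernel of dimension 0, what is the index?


The Fredholm index is defined as ind(T) = dim(ker T) - dim(coker T)
= 1 - 0
= 1

1


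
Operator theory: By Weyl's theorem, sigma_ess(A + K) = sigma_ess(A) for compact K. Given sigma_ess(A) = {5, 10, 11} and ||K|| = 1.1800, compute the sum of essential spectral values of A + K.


By Weyl's theorem, the essential spectrum is invariant under compact perturbations.
sigma_ess(A + K) = sigma_ess(A) = {5, 10, 11}
Sum = 5 + 10 + 11 = 26

26


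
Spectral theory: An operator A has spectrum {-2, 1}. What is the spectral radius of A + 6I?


Spectrum of A + 6I = {4, 7}
Spectral radius = max |lambda| over the shifted spectrum
= max(4, 7) = 7

7


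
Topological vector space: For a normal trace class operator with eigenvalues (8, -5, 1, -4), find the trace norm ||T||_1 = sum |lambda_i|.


For a normal operator, singular values equal |eigenvalues|.
Trace norm = sum |lambda_i| = 8 + 5 + 1 + 4
= 18

18


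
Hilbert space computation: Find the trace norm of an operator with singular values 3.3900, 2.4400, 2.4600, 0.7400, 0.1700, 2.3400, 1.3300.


The nuclear norm is the sum of all singular values.
||T||_1 = 3.3900 + 2.4400 + 2.4600 + 0.7400 + 0.1700 + 2.3400 + 1.3300
= 12.8700

12.8700


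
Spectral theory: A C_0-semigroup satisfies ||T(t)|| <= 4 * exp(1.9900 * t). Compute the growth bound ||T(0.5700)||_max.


||T(0.5700)|| <= 4 * exp(1.9900 * 0.5700)
= 4 * exp(1.1343)
= 4 * 3.1090
= 12.4360

12.4360


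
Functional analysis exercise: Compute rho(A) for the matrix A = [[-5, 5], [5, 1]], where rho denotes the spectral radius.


For a 2x2 matrix, eigenvalues satisfy lambda^2 - (trace)*lambda + det = 0
trace = -5 + 1 = -4
det = -5*1 - 5*5 = -30
discriminant = (-4)^2 - 4*(-30) = 136
spectral radius = max |eigenvalue| = 7.8310

7.8310


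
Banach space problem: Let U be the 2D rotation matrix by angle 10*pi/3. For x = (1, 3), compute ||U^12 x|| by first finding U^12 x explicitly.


U is a rotation by theta = 10*pi/3
U^12 = rotation by 12*theta = 120*pi/3 = 0*pi/3 (mod 2*pi)
cos(0*pi/3) = 1.0000, sin(0*pi/3) = 0.0000
U^12 x = (1.0000 * 1 - 0.0000 * 3, 0.0000 * 1 + 1.0000 * 3)
= (1.0000, 3.0000)
||U^12 x|| = sqrt(1.0000^2 + 3.0000^2) = sqrt(10.0000) = 3.1623

3.1623


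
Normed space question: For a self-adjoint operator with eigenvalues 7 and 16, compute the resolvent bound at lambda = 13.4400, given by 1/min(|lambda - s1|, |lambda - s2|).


dist(13.4400, {7, 16}) = min(|13.4400 - 7|, |13.4400 - 16|)
= min(6.4400, 2.5600) = 2.5600
Resolvent bound = 1/2.5600 = 0.3906

0.3906


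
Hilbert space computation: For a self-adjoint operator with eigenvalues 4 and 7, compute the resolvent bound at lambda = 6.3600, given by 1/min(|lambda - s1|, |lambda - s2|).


dist(6.3600, {4, 7}) = min(|6.3600 - 4|, |6.3600 - 7|)
= min(2.3600, 0.6400) = 0.6400
Resolvent bound = 1/0.6400 = 1.5625

1.5625


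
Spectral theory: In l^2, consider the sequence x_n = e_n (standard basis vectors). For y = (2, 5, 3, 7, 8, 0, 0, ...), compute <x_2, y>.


x_2 = e_2 is the standard basis vector with 1 in position 2.
<x_2, y> = y_2 = 5
As n -> infinity, <x_n, y> -> 0, confirming weak convergence of (x_n) to 0.

5


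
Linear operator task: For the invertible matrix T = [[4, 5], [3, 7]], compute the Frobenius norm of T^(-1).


det(T) = 4*7 - 5*3 = 13
T^(-1) = (1/13) * [[7, -5], [-3, 4]] = [[0.5385, -0.3846], [-0.2308, 0.3077]]
||T^(-1)||_F^2 = 0.5385^2 + (-0.3846)^2 + (-0.2308)^2 + 0.3077^2 = 0.5858
||T^(-1)||_F = sqrt(0.5858) = 0.7654

0.7654
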